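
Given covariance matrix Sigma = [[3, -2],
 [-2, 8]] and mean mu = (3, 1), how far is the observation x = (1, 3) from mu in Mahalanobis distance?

Step 1 — centre the observation: (x - mu) = (-2, 2).

Step 2 — invert Sigma. det(Sigma) = 3·8 - (-2)² = 20.
  Sigma^{-1} = (1/det) · [[d, -b], [-b, a]] = [[0.4, 0.1],
 [0.1, 0.15]].

Step 3 — form the quadratic (x - mu)^T · Sigma^{-1} · (x - mu):
  Sigma^{-1} · (x - mu) = (-0.6, 0.1).
  (x - mu)^T · [Sigma^{-1} · (x - mu)] = (-2)·(-0.6) + (2)·(0.1) = 1.4.

Step 4 — take square root: d = √(1.4) ≈ 1.1832.

d(x, mu) = √(1.4) ≈ 1.1832


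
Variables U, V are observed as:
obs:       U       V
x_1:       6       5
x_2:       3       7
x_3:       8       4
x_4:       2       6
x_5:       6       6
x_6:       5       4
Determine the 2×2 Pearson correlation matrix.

Step 1 — column means:
  mean(U) = (6 + 3 + 8 + 2 + 6 + 5) / 6 = 30/6 = 5
  mean(V) = (5 + 7 + 4 + 6 + 6 + 4) / 6 = 32/6 = 5.3333

Step 2 — sample variances and covariances s[i,j] = (1/(n-1)) · Σ_k (x_{k,i} - mean_i) · (x_{k,j} - mean_j), with n-1 = 5:
  s[U,U] = ((1)·(1) + (-2)·(-2) + (3)·(3) + (-3)·(-3) + (1)·(1) + (0)·(0)) / 5 = 24/5 = 4.8
  s[U,V] = ((1)·(-0.3333) + (-2)·(1.6667) + (3)·(-1.3333) + (-3)·(0.6667) + (1)·(0.6667) + (0)·(-1.3333)) / 5 = -9/5 = -1.8
  s[V,V] = ((-0.3333)·(-0.3333) + (1.6667)·(1.6667) + (-1.3333)·(-1.3333) + (0.6667)·(0.6667) + (0.6667)·(0.6667) + (-1.3333)·(-1.3333)) / 5 = 7.3333/5 = 1.4667
  Sample standard deviations s_i = √(s[i,i]):
  s(U) = √(4.8) = 2.1909
  s(V) = √(1.4667) = 1.2111

Step 3 — r_{ij} = s_{ij} / (s_i · s_j):
  r[U,U] = 1 (diagonal).
  r[U,V] = -1.8 / (2.1909 · 1.2111) = -1.8 / 2.6533 = -0.6784
  r[V,V] = 1 (diagonal).

R is symmetric with unit diagonal. Assembling:

R = [[1, -0.6784],
 [-0.6784, 1]]


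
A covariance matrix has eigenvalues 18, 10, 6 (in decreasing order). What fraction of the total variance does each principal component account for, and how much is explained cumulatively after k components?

Step 1 — total variance = trace(Sigma) = Σ λ_i = 18 + 10 + 6 = 34.

Step 2 — fraction explained by component i = λ_i / Σ λ:
  PC1: 18/34 = 0.5294
  PC2: 10/34 = 0.2941
  PC3: 6/34 = 0.1765

Step 3 — cumulative fraction after k components = (λ_1 + ... + λ_k) / Σ λ:
  k = 1: 18/34 = 0.5294
  k = 2: (18 + 10)/34 = 28/34 = 0.8235
  k = 3: (18 + 10 + 6)/34 = 34/34 = 1

Summary (fraction, with percent):

explained: PC1 0.5294 (52.94%), PC2 0.2941 (29.41%), PC3 0.1765 (17.65%);  cumulative: 0.5294, 0.8235, 1


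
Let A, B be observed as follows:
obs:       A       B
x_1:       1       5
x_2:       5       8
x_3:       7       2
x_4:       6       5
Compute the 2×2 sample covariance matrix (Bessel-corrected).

Step 1 — column means:
  mean(A) = (1 + 5 + 7 + 6) / 4 = 19/4 = 4.75
  mean(B) = (5 + 8 + 2 + 5) / 4 = 20/4 = 5

Step 2 — sample covariance S[i,j] = (1/(n-1)) · Σ_k (x_{k,i} - mean_i) · (x_{k,j} - mean_j), with n-1 = 3.
  S[A,A] = ((-3.75)·(-3.75) + (0.25)·(0.25) + (2.25)·(2.25) + (1.25)·(1.25)) / 3 = 20.75/3 = 6.9167
  S[A,B] = ((-3.75)·(0) + (0.25)·(3) + (2.25)·(-3) + (1.25)·(0)) / 3 = -6/3 = -2
  S[B,B] = ((0)·(0) + (3)·(3) + (-3)·(-3) + (0)·(0)) / 3 = 18/3 = 6

S is symmetric (S[j,i] = S[i,j]). Assembling:

S = [[6.9167, -2],
 [-2, 6]]


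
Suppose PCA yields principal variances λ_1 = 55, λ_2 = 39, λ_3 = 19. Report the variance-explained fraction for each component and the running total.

Step 1 — total variance = trace(Sigma) = Σ λ_i = 55 + 39 + 19 = 113.

Step 2 — fraction explained by component i = λ_i / Σ λ:
  PC1: 55/113 = 0.4867
  PC2: 39/113 = 0.3451
  PC3: 19/113 = 0.1681

Step 3 — cumulative fraction after k components = (λ_1 + ... + λ_k) / Σ λ:
  k = 1: 55/113 = 0.4867
  k = 2: (55 + 39)/113 = 94/113 = 0.8319
  k = 3: (55 + 39 + 19)/113 = 113/113 = 1

Summary (fraction, with percent):

explained: PC1 0.4867 (48.67%), PC2 0.3451 (34.51%), PC3 0.1681 (16.81%);  cumulative: 0.4867, 0.8319, 1


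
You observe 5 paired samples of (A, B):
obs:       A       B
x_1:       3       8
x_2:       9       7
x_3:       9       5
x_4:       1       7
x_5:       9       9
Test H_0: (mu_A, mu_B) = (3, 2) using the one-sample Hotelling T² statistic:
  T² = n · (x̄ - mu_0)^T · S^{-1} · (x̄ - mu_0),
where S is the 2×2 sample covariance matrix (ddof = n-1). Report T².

Step 1 — sample mean vector:
  mean(A) = (3 + 9 + 9 + 1 + 9) / 5 = 31/5 = 6.2
  mean(B) = (8 + 7 + 5 + 7 + 9) / 5 = 36/5 = 7.2
  x̄ = (6.2, 7.2),  deviation x̄ - mu_0 = (6.2, 7.2) - (3, 2) = (3.2, 5.2).

Step 2 — sample covariance matrix, S[i,j] = (1/(n-1)) · Σ_k (x_{k,i} - mean_i) · (x_{k,j} - mean_j), divisor n-1 = 4:
  S[A,A] = ((-3.2)·(-3.2) + (2.8)·(2.8) + (2.8)·(2.8) + (-5.2)·(-5.2) + (2.8)·(2.8)) / 4 = 60.8/4 = 15.2
  S[A,B] = ((-3.2)·(0.8) + (2.8)·(-0.2) + (2.8)·(-2.2) + (-5.2)·(-0.2) + (2.8)·(1.8)) / 4 = -3.2/4 = -0.8
  S[B,B] = ((0.8)·(0.8) + (-0.2)·(-0.2) + (-2.2)·(-2.2) + (-0.2)·(-0.2) + (1.8)·(1.8)) / 4 = 8.8/4 = 2.2
  S = [[15.2, -0.8],
 [-0.8, 2.2]].

Step 3 — invert S. det(S) = 15.2·2.2 - (-0.8)² = 32.8.
  S^{-1} = (1/det) · [[d, -b], [-b, a]] = [[0.0671, 0.0244],
 [0.0244, 0.4634]].

Step 4 — quadratic form (x̄ - mu_0)^T · S^{-1} · (x̄ - mu_0):
  S^{-1} · (x̄ - mu_0) = (0.3415, 2.4878),
  (x̄ - mu_0)^T · [...] = (3.2)·(0.3415) + (5.2)·(2.4878) = 14.0293.

Step 5 — scale by n: T² = 5 · 14.0293 = 70.1463.

T² ≈ 70.1463


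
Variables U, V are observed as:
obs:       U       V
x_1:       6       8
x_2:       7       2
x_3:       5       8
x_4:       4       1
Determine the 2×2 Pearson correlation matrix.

Step 1 — column means:
  mean(U) = (6 + 7 + 5 + 4) / 4 = 22/4 = 5.5
  mean(V) = (8 + 2 + 8 + 1) / 4 = 19/4 = 4.75

Step 2 — sample variances and covariances s[i,j] = (1/(n-1)) · Σ_k (x_{k,i} - mean_i) · (x_{k,j} - mean_j), with n-1 = 3:
  s[U,U] = ((0.5)·(0.5) + (1.5)·(1.5) + (-0.5)·(-0.5) + (-1.5)·(-1.5)) / 3 = 5/3 = 1.6667
  s[U,V] = ((0.5)·(3.25) + (1.5)·(-2.75) + (-0.5)·(3.25) + (-1.5)·(-3.75)) / 3 = 1.5/3 = 0.5
  s[V,V] = ((3.25)·(3.25) + (-2.75)·(-2.75) + (3.25)·(3.25) + (-3.75)·(-3.75)) / 3 = 42.75/3 = 14.25
  Sample standard deviations s_i = √(s[i,i]):
  s(U) = √(1.6667) = 1.291
  s(V) = √(14.25) = 3.7749

Step 3 — r_{ij} = s_{ij} / (s_i · s_j):
  r[U,U] = 1 (diagonal).
  r[U,V] = 0.5 / (1.291 · 3.7749) = 0.5 / 4.8734 = 0.1026
  r[V,V] = 1 (diagonal).

R is symmetric with unit diagonal. Assembling:

R = [[1, 0.1026],
 [0.1026, 1]]


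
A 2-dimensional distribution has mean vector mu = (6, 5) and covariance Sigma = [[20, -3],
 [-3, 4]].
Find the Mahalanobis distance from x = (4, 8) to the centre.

Step 1 — centre the observation: (x - mu) = (-2, 3).

Step 2 — invert Sigma. det(Sigma) = 20·4 - (-3)² = 71.
  Sigma^{-1} = (1/det) · [[d, -b], [-b, a]] = [[0.0563, 0.0423],
 [0.0423, 0.2817]].

Step 3 — form the quadratic (x - mu)^T · Sigma^{-1} · (x - mu):
  Sigma^{-1} · (x - mu) = (0.0141, 0.7606).
  (x - mu)^T · [Sigma^{-1} · (x - mu)] = (-2)·(0.0141) + (3)·(0.7606) = 2.2535.

Step 4 — take square root: d = √(2.2535) ≈ 1.5012.

d(x, mu) = √(2.2535) ≈ 1.5012


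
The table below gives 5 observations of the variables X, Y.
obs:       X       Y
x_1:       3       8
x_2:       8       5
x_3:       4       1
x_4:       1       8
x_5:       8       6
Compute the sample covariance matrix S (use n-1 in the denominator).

Step 1 — column means:
  mean(X) = (3 + 8 + 4 + 1 + 8) / 5 = 24/5 = 4.8
  mean(Y) = (8 + 5 + 1 + 8 + 6) / 5 = 28/5 = 5.6

Step 2 — sample covariance S[i,j] = (1/(n-1)) · Σ_k (x_{k,i} - mean_i) · (x_{k,j} - mean_j), with n-1 = 4.
  S[X,X] = ((-1.8)·(-1.8) + (3.2)·(3.2) + (-0.8)·(-0.8) + (-3.8)·(-3.8) + (3.2)·(3.2)) / 4 = 38.8/4 = 9.7
  S[X,Y] = ((-1.8)·(2.4) + (3.2)·(-0.6) + (-0.8)·(-4.6) + (-3.8)·(2.4) + (3.2)·(0.4)) / 4 = -10.4/4 = -2.6
  S[Y,Y] = ((2.4)·(2.4) + (-0.6)·(-0.6) + (-4.6)·(-4.6) + (2.4)·(2.4) + (0.4)·(0.4)) / 4 = 33.2/4 = 8.3

S is symmetric (S[j,i] = S[i,j]). Assembling:

S = [[9.7, -2.6],
 [-2.6, 8.3]]


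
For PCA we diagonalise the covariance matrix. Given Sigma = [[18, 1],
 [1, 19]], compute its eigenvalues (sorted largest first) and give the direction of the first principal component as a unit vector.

Step 1 — characteristic polynomial of 2×2 Sigma:
  det(Sigma - λI) = λ² - trace · λ + det = 0.
  trace = 18 + 19 = 37, det = 18·19 - (1)² = 341.
Step 2 — discriminant:
  Δ = trace² - 4·det = 1369 - 1364 = 5.
Step 3 — eigenvalues:
  λ = (trace ± √Δ)/2 = (37 ± 2.2361)/2,
  λ_1 = 19.618,  λ_2 = 17.382.

Step 4 — unit eigenvector for λ_1: solve (Sigma - λ_1 I)v = 0. First row:
  (18 - 19.618)·v_x + (1)·v_y = 0, i.e. (-1.618)·v_x + (1)·v_y = 0,
  so v ∝ (b, λ_1 - a) = (1, 1.618) = u.
  ||u|| = √((1)² + (1.618)²) = √(3.618) ≈ 1.9021,
  v_1 = u/||u|| ≈ (0.5257, 0.8507) (||v_1|| = 1).

λ_1 = 19.618,  λ_2 = 17.382;  v_1 ≈ (0.5257, 0.8507)


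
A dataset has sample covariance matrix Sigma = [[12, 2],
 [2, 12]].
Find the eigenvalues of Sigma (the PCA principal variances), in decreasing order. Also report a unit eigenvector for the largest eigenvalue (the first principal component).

Step 1 — characteristic polynomial of 2×2 Sigma:
  det(Sigma - λI) = λ² - trace · λ + det = 0.
  trace = 12 + 12 = 24, det = 12·12 - (2)² = 140.
Step 2 — discriminant:
  Δ = trace² - 4·det = 576 - 560 = 16.
Step 3 — eigenvalues:
  λ = (trace ± √Δ)/2 = (24 ± 4)/2,
  λ_1 = 14,  λ_2 = 10.

Step 4 — unit eigenvector for λ_1: solve (Sigma - λ_1 I)v = 0. First row:
  (12 - 14)·v_x + (2)·v_y = 0, i.e. (-2)·v_x + (2)·v_y = 0,
  so v ∝ (b, λ_1 - a) = (2, 2) = u.
  ||u|| = √((2)² + (2)²) = √(8) ≈ 2.8284,
  v_1 = u/||u|| ≈ (0.7071, 0.7071) (||v_1|| = 1).

λ_1 = 14,  λ_2 = 10;  v_1 ≈ (0.7071, 0.7071)


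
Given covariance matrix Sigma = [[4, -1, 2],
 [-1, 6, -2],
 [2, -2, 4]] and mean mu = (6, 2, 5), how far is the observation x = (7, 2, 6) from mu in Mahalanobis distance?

Step 1 — centre the observation: (x - mu) = (1, 0, 1).

Step 2 — invert Sigma (cofactor / det for 3×3, or solve directly):
  Sigma^{-1} = [[0.3333, 0, -0.1667],
 [0, 0.2, 0.1],
 [-0.1667, 0.1, 0.3833]].

Step 3 — form the quadratic (x - mu)^T · Sigma^{-1} · (x - mu):
  Sigma^{-1} · (x - mu) = (0.1667, 0.1, 0.2167).
  (x - mu)^T · [Sigma^{-1} · (x - mu)] = (1)·(0.1667) + (0)·(0.1) + (1)·(0.2167) = 0.3833.

Step 4 — take square root: d = √(0.3833) ≈ 0.6191.

d(x, mu) = √(0.3833) ≈ 0.6191


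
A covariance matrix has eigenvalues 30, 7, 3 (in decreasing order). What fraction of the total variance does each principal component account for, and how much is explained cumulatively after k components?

Step 1 — total variance = trace(Sigma) = Σ λ_i = 30 + 7 + 3 = 40.

Step 2 — fraction explained by component i = λ_i / Σ λ:
  PC1: 30/40 = 0.75
  PC2: 7/40 = 0.175
  PC3: 3/40 = 0.075

Step 3 — cumulative fraction after k components = (λ_1 + ... + λ_k) / Σ λ:
  k = 1: 30/40 = 0.75
  k = 2: (30 + 7)/40 = 37/40 = 0.925
  k = 3: (30 + 7 + 3)/40 = 40/40 = 1

Summary (fraction, with percent):

explained: PC1 0.75 (75%), PC2 0.175 (17.5%), PC3 0.075 (7.5%);  cumulative: 0.75, 0.925, 1


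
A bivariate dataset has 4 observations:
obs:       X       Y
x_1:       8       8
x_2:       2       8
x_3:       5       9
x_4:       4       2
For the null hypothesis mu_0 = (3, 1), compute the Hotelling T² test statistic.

Step 1 — sample mean vector:
  mean(X) = (8 + 2 + 5 + 4) / 4 = 19/4 = 4.75
  mean(Y) = (8 + 8 + 9 + 2) / 4 = 27/4 = 6.75
  x̄ = (4.75, 6.75),  deviation x̄ - mu_0 = (4.75, 6.75) - (3, 1) = (1.75, 5.75).

Step 2 — sample covariance matrix, S[i,j] = (1/(n-1)) · Σ_k (x_{k,i} - mean_i) · (x_{k,j} - mean_j), divisor n-1 = 3:
  S[X,X] = ((3.25)·(3.25) + (-2.75)·(-2.75) + (0.25)·(0.25) + (-0.75)·(-0.75)) / 3 = 18.75/3 = 6.25
  S[X,Y] = ((3.25)·(1.25) + (-2.75)·(1.25) + (0.25)·(2.25) + (-0.75)·(-4.75)) / 3 = 4.75/3 = 1.5833
  S[Y,Y] = ((1.25)·(1.25) + (1.25)·(1.25) + (2.25)·(2.25) + (-4.75)·(-4.75)) / 3 = 30.75/3 = 10.25
  S = [[6.25, 1.5833],
 [1.5833, 10.25]].

Step 3 — invert S. det(S) = 6.25·10.25 - (1.5833)² = 61.5556.
  S^{-1} = (1/det) · [[d, -b], [-b, a]] = [[0.1665, -0.0257],
 [-0.0257, 0.1015]].

Step 4 — quadratic form (x̄ - mu_0)^T · S^{-1} · (x̄ - mu_0):
  S^{-1} · (x̄ - mu_0) = (0.1435, 0.5388),
  (x̄ - mu_0)^T · [...] = (1.75)·(0.1435) + (5.75)·(0.5388) = 3.3493.

Step 5 — scale by n: T² = 4 · 3.3493 = 13.3971.

T² ≈ 13.3971


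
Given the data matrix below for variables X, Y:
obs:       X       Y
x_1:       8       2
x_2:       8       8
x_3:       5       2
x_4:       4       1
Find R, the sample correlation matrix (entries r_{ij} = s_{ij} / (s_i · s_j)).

Step 1 — column means:
  mean(X) = (8 + 8 + 5 + 4) / 4 = 25/4 = 6.25
  mean(Y) = (2 + 8 + 2 + 1) / 4 = 13/4 = 3.25

Step 2 — sample variances and covariances s[i,j] = (1/(n-1)) · Σ_k (x_{k,i} - mean_i) · (x_{k,j} - mean_j), with n-1 = 3:
  s[X,X] = ((1.75)·(1.75) + (1.75)·(1.75) + (-1.25)·(-1.25) + (-2.25)·(-2.25)) / 3 = 12.75/3 = 4.25
  s[X,Y] = ((1.75)·(-1.25) + (1.75)·(4.75) + (-1.25)·(-1.25) + (-2.25)·(-2.25)) / 3 = 12.75/3 = 4.25
  s[Y,Y] = ((-1.25)·(-1.25) + (4.75)·(4.75) + (-1.25)·(-1.25) + (-2.25)·(-2.25)) / 3 = 30.75/3 = 10.25
  Sample standard deviations s_i = √(s[i,i]):
  s(X) = √(4.25) = 2.0616
  s(Y) = √(10.25) = 3.2016

Step 3 — r_{ij} = s_{ij} / (s_i · s_j):
  r[X,X] = 1 (diagonal).
  r[X,Y] = 4.25 / (2.0616 · 3.2016) = 4.25 / 6.6002 = 0.6439
  r[Y,Y] = 1 (diagonal).

R is symmetric with unit diagonal. Assembling:

R = [[1, 0.6439],
 [0.6439, 1]]


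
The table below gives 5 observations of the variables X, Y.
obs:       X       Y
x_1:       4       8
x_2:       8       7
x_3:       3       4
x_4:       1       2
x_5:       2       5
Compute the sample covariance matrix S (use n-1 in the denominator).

Step 1 — column means:
  mean(X) = (4 + 8 + 3 + 1 + 2) / 5 = 18/5 = 3.6
  mean(Y) = (8 + 7 + 4 + 2 + 5) / 5 = 26/5 = 5.2

Step 2 — sample covariance S[i,j] = (1/(n-1)) · Σ_k (x_{k,i} - mean_i) · (x_{k,j} - mean_j), with n-1 = 4.
  S[X,X] = ((0.4)·(0.4) + (4.4)·(4.4) + (-0.6)·(-0.6) + (-2.6)·(-2.6) + (-1.6)·(-1.6)) / 4 = 29.2/4 = 7.3
  S[X,Y] = ((0.4)·(2.8) + (4.4)·(1.8) + (-0.6)·(-1.2) + (-2.6)·(-3.2) + (-1.6)·(-0.2)) / 4 = 18.4/4 = 4.6
  S[Y,Y] = ((2.8)·(2.8) + (1.8)·(1.8) + (-1.2)·(-1.2) + (-3.2)·(-3.2) + (-0.2)·(-0.2)) / 4 = 22.8/4 = 5.7

S is symmetric (S[j,i] = S[i,j]). Assembling:

S = [[7.3, 4.6],
 [4.6, 5.7]]


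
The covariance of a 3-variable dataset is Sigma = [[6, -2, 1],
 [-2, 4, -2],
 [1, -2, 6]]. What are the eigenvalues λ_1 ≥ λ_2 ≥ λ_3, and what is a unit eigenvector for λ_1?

Step 1 — characteristic polynomial p(λ) = det(λI - Sigma) = λ³ - tr·λ² + c_1·λ - det, where tr = trace, c_1 = sum of the principal 2×2 minors, det = det(Sigma):
  tr = 6 + 4 + 6 = 16,
  c_1 = (6·4 - (-2)²) + (6·6 - (1)²) + (4·6 - (-2)²) = 20 + 35 + 20 = 75,
  det = 6·(4·6 - (-2)²) - (-2)·((-2)·6 - (-2)·(1)) + (1)·((-2)·(-2) - 4·(1)) = 6·(20) - (-2)·(-10) + (1)·(0) = 100.
  So p(λ) = λ³ - 16λ² + 75λ - 100.
Step 2 — look for an integer root (rational root theorem: any rational root is an integer divisor of 100). Testing λ = 5:
  p(5) = 125 - 400 + 375 - 100 = 0  ✓
  Dividing out (λ - 5): p(λ) = (λ - 5)(λ² - 11λ + 20).
Step 3 — remaining eigenvalues from the quadratic λ² - 11λ + 20 = 0:
  Δ = 11² - 4·20 = 121 - 80 = 41,  λ = (11 ± √41)/2 = (11 ± 6.4031)/2 ≈ 8.7016 or 2.2984.
  Sorted: λ_1 = 8.7016,  λ_2 = 5,  λ_3 = 2.2984  (check: sum = 16 = tr ✓).

Step 4 — unit eigenvector for λ_1 ≈ 8.7016: v spans the null space of (Sigma - λ_1 I), whose rows are
  r_1 = (-2.7016, -2, 1),  r_2 = (-2, -4.7016, -2),  r_3 = (1, -2, -2.7016).
  v is orthogonal to every row, so take v ∝ r_1 × r_2 = ((-2)·(-2) - (1)·(-4.7016), (1)·(-2) - (-2.7016)·(-2), (-2.7016)·(-4.7016) - (-2)·(-2)) ≈ (8.7016, -7.4031, 8.7016).
  Let u = (8.7016, -7.4031, 8.7016).
  ||u|| = √((8.7016)² + (-7.4031)² + (8.7016)²) = √(206.2406) ≈ 14.3611,  v_1 = u/||u|| ≈ (0.6059, -0.5155, 0.6059) (||v_1|| = 1).

λ_1 = 8.7016,  λ_2 = 5,  λ_3 = 2.2984;  v_1 ≈ (0.6059, -0.5155, 0.6059)


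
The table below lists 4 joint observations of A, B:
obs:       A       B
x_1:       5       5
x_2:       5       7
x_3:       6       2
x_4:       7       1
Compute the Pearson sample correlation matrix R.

Step 1 — column means:
  mean(A) = (5 + 5 + 6 + 7) / 4 = 23/4 = 5.75
  mean(B) = (5 + 7 + 2 + 1) / 4 = 15/4 = 3.75

Step 2 — sample variances and covariances s[i,j] = (1/(n-1)) · Σ_k (x_{k,i} - mean_i) · (x_{k,j} - mean_j), with n-1 = 3:
  s[A,A] = ((-0.75)·(-0.75) + (-0.75)·(-0.75) + (0.25)·(0.25) + (1.25)·(1.25)) / 3 = 2.75/3 = 0.9167
  s[A,B] = ((-0.75)·(1.25) + (-0.75)·(3.25) + (0.25)·(-1.75) + (1.25)·(-2.75)) / 3 = -7.25/3 = -2.4167
  s[B,B] = ((1.25)·(1.25) + (3.25)·(3.25) + (-1.75)·(-1.75) + (-2.75)·(-2.75)) / 3 = 22.75/3 = 7.5833
  Sample standard deviations s_i = √(s[i,i]):
  s(A) = √(0.9167) = 0.9574
  s(B) = √(7.5833) = 2.7538

Step 3 — r_{ij} = s_{ij} / (s_i · s_j):
  r[A,A] = 1 (diagonal).
  r[A,B] = -2.4167 / (0.9574 · 2.7538) = -2.4167 / 2.6365 = -0.9166
  r[B,B] = 1 (diagonal).

R is symmetric with unit diagonal. Assembling:

R = [[1, -0.9166],
 [-0.9166, 1]]


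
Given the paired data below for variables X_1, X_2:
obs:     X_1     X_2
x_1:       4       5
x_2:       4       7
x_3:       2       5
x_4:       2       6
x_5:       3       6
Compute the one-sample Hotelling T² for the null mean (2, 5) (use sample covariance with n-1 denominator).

Step 1 — sample mean vector:
  mean(X_1) = (4 + 4 + 2 + 2 + 3) / 5 = 15/5 = 3
  mean(X_2) = (5 + 7 + 5 + 6 + 6) / 5 = 29/5 = 5.8
  x̄ = (3, 5.8),  deviation x̄ - mu_0 = (3, 5.8) - (2, 5) = (1, 0.8).

Step 2 — sample covariance matrix, S[i,j] = (1/(n-1)) · Σ_k (x_{k,i} - mean_i) · (x_{k,j} - mean_j), divisor n-1 = 4:
  S[X_1,X_1] = ((1)·(1) + (1)·(1) + (-1)·(-1) + (-1)·(-1) + (0)·(0)) / 4 = 4/4 = 1
  S[X_1,X_2] = ((1)·(-0.8) + (1)·(1.2) + (-1)·(-0.8) + (-1)·(0.2) + (0)·(0.2)) / 4 = 1/4 = 0.25
  S[X_2,X_2] = ((-0.8)·(-0.8) + (1.2)·(1.2) + (-0.8)·(-0.8) + (0.2)·(0.2) + (0.2)·(0.2)) / 4 = 2.8/4 = 0.7
  S = [[1, 0.25],
 [0.25, 0.7]].

Step 3 — invert S. det(S) = 1·0.7 - (0.25)² = 0.6375.
  S^{-1} = (1/det) · [[d, -b], [-b, a]] = [[1.098, -0.3922],
 [-0.3922, 1.5686]].

Step 4 — quadratic form (x̄ - mu_0)^T · S^{-1} · (x̄ - mu_0):
  S^{-1} · (x̄ - mu_0) = (0.7843, 0.8627),
  (x̄ - mu_0)^T · [...] = (1)·(0.7843) + (0.8)·(0.8627) = 1.4745.

Step 5 — scale by n: T² = 5 · 1.4745 = 7.3725.

T² ≈ 7.3725


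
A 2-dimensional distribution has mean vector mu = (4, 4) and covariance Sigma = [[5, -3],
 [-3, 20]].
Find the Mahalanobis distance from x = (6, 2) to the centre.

Step 1 — centre the observation: (x - mu) = (2, -2).

Step 2 — invert Sigma. det(Sigma) = 5·20 - (-3)² = 91.
  Sigma^{-1} = (1/det) · [[d, -b], [-b, a]] = [[0.2198, 0.033],
 [0.033, 0.0549]].

Step 3 — form the quadratic (x - mu)^T · Sigma^{-1} · (x - mu):
  Sigma^{-1} · (x - mu) = (0.3736, -0.044).
  (x - mu)^T · [Sigma^{-1} · (x - mu)] = (2)·(0.3736) + (-2)·(-0.044) = 0.8352.

Step 4 — take square root: d = √(0.8352) ≈ 0.9139.

d(x, mu) = √(0.8352) ≈ 0.9139


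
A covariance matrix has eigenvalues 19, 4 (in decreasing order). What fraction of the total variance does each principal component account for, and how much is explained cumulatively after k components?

Step 1 — total variance = trace(Sigma) = Σ λ_i = 19 + 4 = 23.

Step 2 — fraction explained by component i = λ_i / Σ λ:
  PC1: 19/23 = 0.8261
  PC2: 4/23 = 0.1739

Step 3 — cumulative fraction after k components = (λ_1 + ... + λ_k) / Σ λ:
  k = 1: 19/23 = 0.8261
  k = 2: (19 + 4)/23 = 23/23 = 1

Summary (fraction, with percent):

explained: PC1 0.8261 (82.61%), PC2 0.1739 (17.39%);  cumulative: 0.8261, 1


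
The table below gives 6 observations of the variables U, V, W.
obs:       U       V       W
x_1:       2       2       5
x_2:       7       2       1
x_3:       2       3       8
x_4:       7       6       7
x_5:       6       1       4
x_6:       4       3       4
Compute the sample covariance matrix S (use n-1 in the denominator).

Step 1 — column means:
  mean(U) = (2 + 7 + 2 + 7 + 6 + 4) / 6 = 28/6 = 4.6667
  mean(V) = (2 + 2 + 3 + 6 + 1 + 3) / 6 = 17/6 = 2.8333
  mean(W) = (5 + 1 + 8 + 7 + 4 + 4) / 6 = 29/6 = 4.8333

Step 2 — sample covariance S[i,j] = (1/(n-1)) · Σ_k (x_{k,i} - mean_i) · (x_{k,j} - mean_j), with n-1 = 5.
  S[U,U] = ((-2.6667)·(-2.6667) + (2.3333)·(2.3333) + (-2.6667)·(-2.6667) + (2.3333)·(2.3333) + (1.3333)·(1.3333) + (-0.6667)·(-0.6667)) / 5 = 27.3333/5 = 5.4667
  S[U,V] = ((-2.6667)·(-0.8333) + (2.3333)·(-0.8333) + (-2.6667)·(0.1667) + (2.3333)·(3.1667) + (1.3333)·(-1.8333) + (-0.6667)·(0.1667)) / 5 = 4.6667/5 = 0.9333
  S[U,W] = ((-2.6667)·(0.1667) + (2.3333)·(-3.8333) + (-2.6667)·(3.1667) + (2.3333)·(2.1667) + (1.3333)·(-0.8333) + (-0.6667)·(-0.8333)) / 5 = -13.3333/5 = -2.6667
  S[V,V] = ((-0.8333)·(-0.8333) + (-0.8333)·(-0.8333) + (0.1667)·(0.1667) + (3.1667)·(3.1667) + (-1.8333)·(-1.8333) + (0.1667)·(0.1667)) / 5 = 14.8333/5 = 2.9667
  S[V,W] = ((-0.8333)·(0.1667) + (-0.8333)·(-3.8333) + (0.1667)·(3.1667) + (3.1667)·(2.1667) + (-1.8333)·(-0.8333) + (0.1667)·(-0.8333)) / 5 = 11.8333/5 = 2.3667
  S[W,W] = ((0.1667)·(0.1667) + (-3.8333)·(-3.8333) + (3.1667)·(3.1667) + (2.1667)·(2.1667) + (-0.8333)·(-0.8333) + (-0.8333)·(-0.8333)) / 5 = 30.8333/5 = 6.1667

S is symmetric (S[j,i] = S[i,j]). Assembling:

S = [[5.4667, 0.9333, -2.6667],
 [0.9333, 2.9667, 2.3667],
 [-2.6667, 2.3667, 6.1667]]


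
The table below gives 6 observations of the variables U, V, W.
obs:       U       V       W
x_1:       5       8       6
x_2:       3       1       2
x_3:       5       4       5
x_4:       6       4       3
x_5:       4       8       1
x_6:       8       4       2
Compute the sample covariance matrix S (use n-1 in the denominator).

Step 1 — column means:
  mean(U) = (5 + 3 + 5 + 6 + 4 + 8) / 6 = 31/6 = 5.1667
  mean(V) = (8 + 1 + 4 + 4 + 8 + 4) / 6 = 29/6 = 4.8333
  mean(W) = (6 + 2 + 5 + 3 + 1 + 2) / 6 = 19/6 = 3.1667

Step 2 — sample covariance S[i,j] = (1/(n-1)) · Σ_k (x_{k,i} - mean_i) · (x_{k,j} - mean_j), with n-1 = 5.
  S[U,U] = ((-0.1667)·(-0.1667) + (-2.1667)·(-2.1667) + (-0.1667)·(-0.1667) + (0.8333)·(0.8333) + (-1.1667)·(-1.1667) + (2.8333)·(2.8333)) / 5 = 14.8333/5 = 2.9667
  S[U,V] = ((-0.1667)·(3.1667) + (-2.1667)·(-3.8333) + (-0.1667)·(-0.8333) + (0.8333)·(-0.8333) + (-1.1667)·(3.1667) + (2.8333)·(-0.8333)) / 5 = 1.1667/5 = 0.2333
  S[U,W] = ((-0.1667)·(2.8333) + (-2.1667)·(-1.1667) + (-0.1667)·(1.8333) + (0.8333)·(-0.1667) + (-1.1667)·(-2.1667) + (2.8333)·(-1.1667)) / 5 = 0.8333/5 = 0.1667
  S[V,V] = ((3.1667)·(3.1667) + (-3.8333)·(-3.8333) + (-0.8333)·(-0.8333) + (-0.8333)·(-0.8333) + (3.1667)·(3.1667) + (-0.8333)·(-0.8333)) / 5 = 36.8333/5 = 7.3667
  S[V,W] = ((3.1667)·(2.8333) + (-3.8333)·(-1.1667) + (-0.8333)·(1.8333) + (-0.8333)·(-0.1667) + (3.1667)·(-2.1667) + (-0.8333)·(-1.1667)) / 5 = 6.1667/5 = 1.2333
  S[W,W] = ((2.8333)·(2.8333) + (-1.1667)·(-1.1667) + (1.8333)·(1.8333) + (-0.1667)·(-0.1667) + (-2.1667)·(-2.1667) + (-1.1667)·(-1.1667)) / 5 = 18.8333/5 = 3.7667

S is symmetric (S[j,i] = S[i,j]). Assembling:

S = [[2.9667, 0.2333, 0.1667],
 [0.2333, 7.3667, 1.2333],
 [0.1667, 1.2333, 3.7667]]


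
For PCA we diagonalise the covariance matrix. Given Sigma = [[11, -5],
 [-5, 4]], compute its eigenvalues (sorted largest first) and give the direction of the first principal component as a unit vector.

Step 1 — characteristic polynomial of 2×2 Sigma:
  det(Sigma - λI) = λ² - trace · λ + det = 0.
  trace = 11 + 4 = 15, det = 11·4 - (-5)² = 19.
Step 2 — discriminant:
  Δ = trace² - 4·det = 225 - 76 = 149.
Step 3 — eigenvalues:
  λ = (trace ± √Δ)/2 = (15 ± 12.2066)/2,
  λ_1 = 13.6033,  λ_2 = 1.3967.

Step 4 — unit eigenvector for λ_1: solve (Sigma - λ_1 I)v = 0. First row:
  (11 - 13.6033)·v_x + (-5)·v_y = 0, i.e. (-2.6033)·v_x + (-5)·v_y = 0,
  so v ∝ (b, λ_1 - a) = (-5, 2.6033); multiply by -1 so the first entry is positive: u = (5, -2.6033).
  ||u|| = √((5)² + (-2.6033)²) = √(31.7771) ≈ 5.6371,
  v_1 = u/||u|| ≈ (0.887, -0.4618) (||v_1|| = 1).

λ_1 = 13.6033,  λ_2 = 1.3967;  v_1 ≈ (0.887, -0.4618)


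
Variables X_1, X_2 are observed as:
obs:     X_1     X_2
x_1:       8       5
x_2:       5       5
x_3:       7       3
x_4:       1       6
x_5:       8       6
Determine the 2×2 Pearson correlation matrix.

Step 1 — column means:
  mean(X_1) = (8 + 5 + 7 + 1 + 8) / 5 = 29/5 = 5.8
  mean(X_2) = (5 + 5 + 3 + 6 + 6) / 5 = 25/5 = 5

Step 2 — sample variances and covariances s[i,j] = (1/(n-1)) · Σ_k (x_{k,i} - mean_i) · (x_{k,j} - mean_j), with n-1 = 4:
  s[X_1,X_1] = ((2.2)·(2.2) + (-0.8)·(-0.8) + (1.2)·(1.2) + (-4.8)·(-4.8) + (2.2)·(2.2)) / 4 = 34.8/4 = 8.7
  s[X_1,X_2] = ((2.2)·(0) + (-0.8)·(0) + (1.2)·(-2) + (-4.8)·(1) + (2.2)·(1)) / 4 = -5/4 = -1.25
  s[X_2,X_2] = ((0)·(0) + (0)·(0) + (-2)·(-2) + (1)·(1) + (1)·(1)) / 4 = 6/4 = 1.5
  Sample standard deviations s_i = √(s[i,i]):
  s(X_1) = √(8.7) = 2.9496
  s(X_2) = √(1.5) = 1.2247

Step 3 — r_{ij} = s_{ij} / (s_i · s_j):
  r[X_1,X_1] = 1 (diagonal).
  r[X_1,X_2] = -1.25 / (2.9496 · 1.2247) = -1.25 / 3.6125 = -0.346
  r[X_2,X_2] = 1 (diagonal).

R is symmetric with unit diagonal. Assembling:

R = [[1, -0.346],
 [-0.346, 1]]


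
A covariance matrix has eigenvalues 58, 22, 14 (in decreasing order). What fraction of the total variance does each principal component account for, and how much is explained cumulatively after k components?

Step 1 — total variance = trace(Sigma) = Σ λ_i = 58 + 22 + 14 = 94.

Step 2 — fraction explained by component i = λ_i / Σ λ:
  PC1: 58/94 = 0.617
  PC2: 22/94 = 0.234
  PC3: 14/94 = 0.1489

Step 3 — cumulative fraction after k components = (λ_1 + ... + λ_k) / Σ λ:
  k = 1: 58/94 = 0.617
  k = 2: (58 + 22)/94 = 80/94 = 0.8511
  k = 3: (58 + 22 + 14)/94 = 94/94 = 1

Summary (fraction, with percent):

explained: PC1 0.617 (61.7%), PC2 0.234 (23.4%), PC3 0.1489 (14.89%);  cumulative: 0.617, 0.8511, 1


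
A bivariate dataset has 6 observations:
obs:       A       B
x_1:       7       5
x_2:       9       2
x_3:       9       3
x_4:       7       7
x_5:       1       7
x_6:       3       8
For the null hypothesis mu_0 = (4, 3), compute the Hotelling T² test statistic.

Step 1 — sample mean vector:
  mean(A) = (7 + 9 + 9 + 7 + 1 + 3) / 6 = 36/6 = 6
  mean(B) = (5 + 2 + 3 + 7 + 7 + 8) / 6 = 32/6 = 5.3333
  x̄ = (6, 5.3333),  deviation x̄ - mu_0 = (6, 5.3333) - (4, 3) = (2, 2.3333).

Step 2 — sample covariance matrix, S[i,j] = (1/(n-1)) · Σ_k (x_{k,i} - mean_i) · (x_{k,j} - mean_j), divisor n-1 = 5:
  S[A,A] = ((1)·(1) + (3)·(3) + (3)·(3) + (1)·(1) + (-5)·(-5) + (-3)·(-3)) / 5 = 54/5 = 10.8
  S[A,B] = ((1)·(-0.3333) + (3)·(-3.3333) + (3)·(-2.3333) + (1)·(1.6667) + (-5)·(1.6667) + (-3)·(2.6667)) / 5 = -32/5 = -6.4
  S[B,B] = ((-0.3333)·(-0.3333) + (-3.3333)·(-3.3333) + (-2.3333)·(-2.3333) + (1.6667)·(1.6667) + (1.6667)·(1.6667) + (2.6667)·(2.6667)) / 5 = 29.3333/5 = 5.8667
  S = [[10.8, -6.4],
 [-6.4, 5.8667]].

Step 3 — invert S. det(S) = 10.8·5.8667 - (-6.4)² = 22.4.
  S^{-1} = (1/det) · [[d, -b], [-b, a]] = [[0.2619, 0.2857],
 [0.2857, 0.4821]].

Step 4 — quadratic form (x̄ - mu_0)^T · S^{-1} · (x̄ - mu_0):
  S^{-1} · (x̄ - mu_0) = (1.1905, 1.6964),
  (x̄ - mu_0)^T · [...] = (2)·(1.1905) + (2.3333)·(1.6964) = 6.3393.

Step 5 — scale by n: T² = 6 · 6.3393 = 38.0357.

T² ≈ 38.0357


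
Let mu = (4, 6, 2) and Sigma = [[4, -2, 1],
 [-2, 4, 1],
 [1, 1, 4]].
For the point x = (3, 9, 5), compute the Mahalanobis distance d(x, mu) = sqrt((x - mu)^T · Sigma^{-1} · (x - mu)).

Step 1 — centre the observation: (x - mu) = (-1, 3, 3).

Step 2 — invert Sigma (cofactor / det for 3×3, or solve directly):
  Sigma^{-1} = [[0.4167, 0.25, -0.1667],
 [0.25, 0.4167, -0.1667],
 [-0.1667, -0.1667, 0.3333]].

Step 3 — form the quadratic (x - mu)^T · Sigma^{-1} · (x - mu):
  Sigma^{-1} · (x - mu) = (-0.1667, 0.5, 0.6667).
  (x - mu)^T · [Sigma^{-1} · (x - mu)] = (-1)·(-0.1667) + (3)·(0.5) + (3)·(0.6667) = 3.6667.

Step 4 — take square root: d = √(3.6667) ≈ 1.9149.

d(x, mu) = √(3.6667) ≈ 1.9149


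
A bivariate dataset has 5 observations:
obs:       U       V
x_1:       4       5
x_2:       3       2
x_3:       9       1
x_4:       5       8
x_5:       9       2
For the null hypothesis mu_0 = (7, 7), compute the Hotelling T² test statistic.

Step 1 — sample mean vector:
  mean(U) = (4 + 3 + 9 + 5 + 9) / 5 = 30/5 = 6
  mean(V) = (5 + 2 + 1 + 8 + 2) / 5 = 18/5 = 3.6
  x̄ = (6, 3.6),  deviation x̄ - mu_0 = (6, 3.6) - (7, 7) = (-1, -3.4).

Step 2 — sample covariance matrix, S[i,j] = (1/(n-1)) · Σ_k (x_{k,i} - mean_i) · (x_{k,j} - mean_j), divisor n-1 = 4:
  S[U,U] = ((-2)·(-2) + (-3)·(-3) + (3)·(3) + (-1)·(-1) + (3)·(3)) / 4 = 32/4 = 8
  S[U,V] = ((-2)·(1.4) + (-3)·(-1.6) + (3)·(-2.6) + (-1)·(4.4) + (3)·(-1.6)) / 4 = -15/4 = -3.75
  S[V,V] = ((1.4)·(1.4) + (-1.6)·(-1.6) + (-2.6)·(-2.6) + (4.4)·(4.4) + (-1.6)·(-1.6)) / 4 = 33.2/4 = 8.3
  S = [[8, -3.75],
 [-3.75, 8.3]].

Step 3 — invert S. det(S) = 8·8.3 - (-3.75)² = 52.3375.
  S^{-1} = (1/det) · [[d, -b], [-b, a]] = [[0.1586, 0.0717],
 [0.0717, 0.1529]].

Step 4 — quadratic form (x̄ - mu_0)^T · S^{-1} · (x̄ - mu_0):
  S^{-1} · (x̄ - mu_0) = (-0.4022, -0.5914),
  (x̄ - mu_0)^T · [...] = (-1)·(-0.4022) + (-3.4)·(-0.5914) = 2.4128.

Step 5 — scale by n: T² = 5 · 2.4128 = 12.064.

T² ≈ 12.064


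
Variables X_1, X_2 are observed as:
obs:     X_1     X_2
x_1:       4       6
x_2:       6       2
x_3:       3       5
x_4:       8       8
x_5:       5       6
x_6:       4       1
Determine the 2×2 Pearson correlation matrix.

Step 1 — column means:
  mean(X_1) = (4 + 6 + 3 + 8 + 5 + 4) / 6 = 30/6 = 5
  mean(X_2) = (6 + 2 + 5 + 8 + 6 + 1) / 6 = 28/6 = 4.6667

Step 2 — sample variances and covariances s[i,j] = (1/(n-1)) · Σ_k (x_{k,i} - mean_i) · (x_{k,j} - mean_j), with n-1 = 5:
  s[X_1,X_1] = ((-1)·(-1) + (1)·(1) + (-2)·(-2) + (3)·(3) + (0)·(0) + (-1)·(-1)) / 5 = 16/5 = 3.2
  s[X_1,X_2] = ((-1)·(1.3333) + (1)·(-2.6667) + (-2)·(0.3333) + (3)·(3.3333) + (0)·(1.3333) + (-1)·(-3.6667)) / 5 = 9/5 = 1.8
  s[X_2,X_2] = ((1.3333)·(1.3333) + (-2.6667)·(-2.6667) + (0.3333)·(0.3333) + (3.3333)·(3.3333) + (1.3333)·(1.3333) + (-3.6667)·(-3.6667)) / 5 = 35.3333/5 = 7.0667
  Sample standard deviations s_i = √(s[i,i]):
  s(X_1) = √(3.2) = 1.7889
  s(X_2) = √(7.0667) = 2.6583

Step 3 — r_{ij} = s_{ij} / (s_i · s_j):
  r[X_1,X_1] = 1 (diagonal).
  r[X_1,X_2] = 1.8 / (1.7889 · 2.6583) = 1.8 / 4.7553 = 0.3785
  r[X_2,X_2] = 1 (diagonal).

R is symmetric with unit diagonal. Assembling:

R = [[1, 0.3785],
 [0.3785, 1]]


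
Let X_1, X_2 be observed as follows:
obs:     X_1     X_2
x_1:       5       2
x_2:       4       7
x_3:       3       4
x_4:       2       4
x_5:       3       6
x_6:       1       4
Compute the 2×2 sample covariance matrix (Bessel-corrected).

Step 1 — column means:
  mean(X_1) = (5 + 4 + 3 + 2 + 3 + 1) / 6 = 18/6 = 3
  mean(X_2) = (2 + 7 + 4 + 4 + 6 + 4) / 6 = 27/6 = 4.5

Step 2 — sample covariance S[i,j] = (1/(n-1)) · Σ_k (x_{k,i} - mean_i) · (x_{k,j} - mean_j), with n-1 = 5.
  S[X_1,X_1] = ((2)·(2) + (1)·(1) + (0)·(0) + (-1)·(-1) + (0)·(0) + (-2)·(-2)) / 5 = 10/5 = 2
  S[X_1,X_2] = ((2)·(-2.5) + (1)·(2.5) + (0)·(-0.5) + (-1)·(-0.5) + (0)·(1.5) + (-2)·(-0.5)) / 5 = -1/5 = -0.2
  S[X_2,X_2] = ((-2.5)·(-2.5) + (2.5)·(2.5) + (-0.5)·(-0.5) + (-0.5)·(-0.5) + (1.5)·(1.5) + (-0.5)·(-0.5)) / 5 = 15.5/5 = 3.1

S is symmetric (S[j,i] = S[i,j]). Assembling:

S = [[2, -0.2],
 [-0.2, 3.1]]


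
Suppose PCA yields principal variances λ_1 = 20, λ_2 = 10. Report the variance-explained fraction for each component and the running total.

Step 1 — total variance = trace(Sigma) = Σ λ_i = 20 + 10 = 30.

Step 2 — fraction explained by component i = λ_i / Σ λ:
  PC1: 20/30 = 0.6667
  PC2: 10/30 = 0.3333

Step 3 — cumulative fraction after k components = (λ_1 + ... + λ_k) / Σ λ:
  k = 1: 20/30 = 0.6667
  k = 2: (20 + 10)/30 = 30/30 = 1

Summary (fraction, with percent):

explained: PC1 0.6667 (66.67%), PC2 0.3333 (33.33%);  cumulative: 0.6667, 1


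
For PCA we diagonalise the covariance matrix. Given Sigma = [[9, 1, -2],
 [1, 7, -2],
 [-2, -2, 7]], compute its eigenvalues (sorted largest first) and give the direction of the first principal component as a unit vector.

Step 1 — characteristic polynomial p(λ) = det(λI - Sigma) = λ³ - tr·λ² + c_1·λ - det, where tr = trace, c_1 = sum of the principal 2×2 minors, det = det(Sigma):
  tr = 9 + 7 + 7 = 23,
  c_1 = (9·7 - (1)²) + (9·7 - (-2)²) + (7·7 - (-2)²) = 62 + 59 + 45 = 166,
  det = 9·(7·7 - (-2)²) - (1)·((1)·7 - (-2)·(-2)) + (-2)·((1)·(-2) - 7·(-2)) = 9·(45) - (1)·(3) + (-2)·(12) = 378.
  So p(λ) = λ³ - 23λ² + 166λ - 378.
Step 2 — look for an integer root (rational root theorem: any rational root is an integer divisor of 378). Testing λ = 7:
  p(7) = 343 - 1127 + 1162 - 378 = 0  ✓
  Dividing out (λ - 7): p(λ) = (λ - 7)(λ² - 16λ + 54).
Step 3 — remaining eigenvalues from the quadratic λ² - 16λ + 54 = 0:
  Δ = 16² - 4·54 = 256 - 216 = 40,  λ = (16 ± √40)/2 = (16 ± 6.3246)/2 ≈ 11.1623 or 4.8377.
  Sorted: λ_1 = 11.1623,  λ_2 = 7,  λ_3 = 4.8377  (check: sum = 23 = tr ✓).

Step 4 — unit eigenvector for λ_1 ≈ 11.1623: v spans the null space of (Sigma - λ_1 I), whose rows are
  r_1 = (-2.1623, 1, -2),  r_2 = (1, -4.1623, -2),  r_3 = (-2, -2, -4.1623).
  v is orthogonal to every row, so take v ∝ r_1 × r_2 = ((1)·(-2) - (-2)·(-4.1623), (-2)·(1) - (-2.1623)·(-2), (-2.1623)·(-4.1623) - (1)·(1)) ≈ (-10.3246, -6.3246, 8).
  Rescale (multiply by -1 so the first nonzero entry is positive): u = (10.3246, 6.3246, -8).
  ||u|| = √((10.3246)² + (6.3246)² + (-8)²) = √(210.5964) ≈ 14.5119,  v_1 = u/||u|| ≈ (0.7115, 0.4358, -0.5513) (||v_1|| = 1).

λ_1 = 11.1623,  λ_2 = 7,  λ_3 = 4.8377;  v_1 ≈ (0.7115, 0.4358, -0.5513)


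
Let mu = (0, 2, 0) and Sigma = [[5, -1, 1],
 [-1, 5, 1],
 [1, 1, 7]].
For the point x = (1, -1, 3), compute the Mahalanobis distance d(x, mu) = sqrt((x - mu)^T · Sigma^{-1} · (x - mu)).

Step 1 — centre the observation: (x - mu) = (1, -3, 3).

Step 2 — invert Sigma (cofactor / det for 3×3, or solve directly):
  Sigma^{-1} = [[0.2179, 0.0513, -0.0385],
 [0.0513, 0.2179, -0.0385],
 [-0.0385, -0.0385, 0.1538]].

Step 3 — form the quadratic (x - mu)^T · Sigma^{-1} · (x - mu):
  Sigma^{-1} · (x - mu) = (-0.0513, -0.7179, 0.5385).
  (x - mu)^T · [Sigma^{-1} · (x - mu)] = (1)·(-0.0513) + (-3)·(-0.7179) + (3)·(0.5385) = 3.7179.

Step 4 — take square root: d = √(3.7179) ≈ 1.9282.

d(x, mu) = √(3.7179) ≈ 1.9282


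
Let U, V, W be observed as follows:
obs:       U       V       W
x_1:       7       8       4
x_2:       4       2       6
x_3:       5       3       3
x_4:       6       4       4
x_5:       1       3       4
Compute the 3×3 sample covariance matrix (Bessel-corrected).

Step 1 — column means:
  mean(U) = (7 + 4 + 5 + 6 + 1) / 5 = 23/5 = 4.6
  mean(V) = (8 + 2 + 3 + 4 + 3) / 5 = 20/5 = 4
  mean(W) = (4 + 6 + 3 + 4 + 4) / 5 = 21/5 = 4.2

Step 2 — sample covariance S[i,j] = (1/(n-1)) · Σ_k (x_{k,i} - mean_i) · (x_{k,j} - mean_j), with n-1 = 4.
  S[U,U] = ((2.4)·(2.4) + (-0.6)·(-0.6) + (0.4)·(0.4) + (1.4)·(1.4) + (-3.6)·(-3.6)) / 4 = 21.2/4 = 5.3
  S[U,V] = ((2.4)·(4) + (-0.6)·(-2) + (0.4)·(-1) + (1.4)·(0) + (-3.6)·(-1)) / 4 = 14/4 = 3.5
  S[U,W] = ((2.4)·(-0.2) + (-0.6)·(1.8) + (0.4)·(-1.2) + (1.4)·(-0.2) + (-3.6)·(-0.2)) / 4 = -1.6/4 = -0.4
  S[V,V] = ((4)·(4) + (-2)·(-2) + (-1)·(-1) + (0)·(0) + (-1)·(-1)) / 4 = 22/4 = 5.5
  S[V,W] = ((4)·(-0.2) + (-2)·(1.8) + (-1)·(-1.2) + (0)·(-0.2) + (-1)·(-0.2)) / 4 = -3/4 = -0.75
  S[W,W] = ((-0.2)·(-0.2) + (1.8)·(1.8) + (-1.2)·(-1.2) + (-0.2)·(-0.2) + (-0.2)·(-0.2)) / 4 = 4.8/4 = 1.2

S is symmetric (S[j,i] = S[i,j]). Assembling:

S = [[5.3, 3.5, -0.4],
 [3.5, 5.5, -0.75],
 [-0.4, -0.75, 1.2]]


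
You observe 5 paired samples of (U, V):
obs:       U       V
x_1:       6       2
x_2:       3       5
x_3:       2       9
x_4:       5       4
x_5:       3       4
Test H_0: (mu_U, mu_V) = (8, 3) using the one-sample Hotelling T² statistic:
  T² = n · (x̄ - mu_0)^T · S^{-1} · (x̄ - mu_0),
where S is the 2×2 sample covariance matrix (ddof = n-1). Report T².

Step 1 — sample mean vector:
  mean(U) = (6 + 3 + 2 + 5 + 3) / 5 = 19/5 = 3.8
  mean(V) = (2 + 5 + 9 + 4 + 4) / 5 = 24/5 = 4.8
  x̄ = (3.8, 4.8),  deviation x̄ - mu_0 = (3.8, 4.8) - (8, 3) = (-4.2, 1.8).

Step 2 — sample covariance matrix, S[i,j] = (1/(n-1)) · Σ_k (x_{k,i} - mean_i) · (x_{k,j} - mean_j), divisor n-1 = 4:
  S[U,U] = ((2.2)·(2.2) + (-0.8)·(-0.8) + (-1.8)·(-1.8) + (1.2)·(1.2) + (-0.8)·(-0.8)) / 4 = 10.8/4 = 2.7
  S[U,V] = ((2.2)·(-2.8) + (-0.8)·(0.2) + (-1.8)·(4.2) + (1.2)·(-0.8) + (-0.8)·(-0.8)) / 4 = -14.2/4 = -3.55
  S[V,V] = ((-2.8)·(-2.8) + (0.2)·(0.2) + (4.2)·(4.2) + (-0.8)·(-0.8) + (-0.8)·(-0.8)) / 4 = 26.8/4 = 6.7
  S = [[2.7, -3.55],
 [-3.55, 6.7]].

Step 3 — invert S. det(S) = 2.7·6.7 - (-3.55)² = 5.4875.
  S^{-1} = (1/det) · [[d, -b], [-b, a]] = [[1.221, 0.6469],
 [0.6469, 0.492]].

Step 4 — quadratic form (x̄ - mu_0)^T · S^{-1} · (x̄ - mu_0):
  S^{-1} · (x̄ - mu_0) = (-3.9636, -1.8314),
  (x̄ - mu_0)^T · [...] = (-4.2)·(-3.9636) + (1.8)·(-1.8314) = 13.3503.

Step 5 — scale by n: T² = 5 · 13.3503 = 66.7517.

T² ≈ 66.7517


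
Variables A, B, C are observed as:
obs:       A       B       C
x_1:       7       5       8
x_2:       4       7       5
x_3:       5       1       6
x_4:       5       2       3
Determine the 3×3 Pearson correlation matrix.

Step 1 — column means:
  mean(A) = (7 + 4 + 5 + 5) / 4 = 21/4 = 5.25
  mean(B) = (5 + 7 + 1 + 2) / 4 = 15/4 = 3.75
  mean(C) = (8 + 5 + 6 + 3) / 4 = 22/4 = 5.5

Step 2 — sample variances and covariances s[i,j] = (1/(n-1)) · Σ_k (x_{k,i} - mean_i) · (x_{k,j} - mean_j), with n-1 = 3:
  s[A,A] = ((1.75)·(1.75) + (-1.25)·(-1.25) + (-0.25)·(-0.25) + (-0.25)·(-0.25)) / 3 = 4.75/3 = 1.5833
  s[A,B] = ((1.75)·(1.25) + (-1.25)·(3.25) + (-0.25)·(-2.75) + (-0.25)·(-1.75)) / 3 = -0.75/3 = -0.25
  s[A,C] = ((1.75)·(2.5) + (-1.25)·(-0.5) + (-0.25)·(0.5) + (-0.25)·(-2.5)) / 3 = 5.5/3 = 1.8333
  s[B,B] = ((1.25)·(1.25) + (3.25)·(3.25) + (-2.75)·(-2.75) + (-1.75)·(-1.75)) / 3 = 22.75/3 = 7.5833
  s[B,C] = ((1.25)·(2.5) + (3.25)·(-0.5) + (-2.75)·(0.5) + (-1.75)·(-2.5)) / 3 = 4.5/3 = 1.5
  s[C,C] = ((2.5)·(2.5) + (-0.5)·(-0.5) + (0.5)·(0.5) + (-2.5)·(-2.5)) / 3 = 13/3 = 4.3333
  Sample standard deviations s_i = √(s[i,i]):
  s(A) = √(1.5833) = 1.2583
  s(B) = √(7.5833) = 2.7538
  s(C) = √(4.3333) = 2.0817

Step 3 — r_{ij} = s_{ij} / (s_i · s_j):
  r[A,A] = 1 (diagonal).
  r[A,B] = -0.25 / (1.2583 · 2.7538) = -0.25 / 3.4651 = -0.0721
  r[A,C] = 1.8333 / (1.2583 · 2.0817) = 1.8333 / 2.6194 = 0.6999
  r[B,B] = 1 (diagonal).
  r[B,C] = 1.5 / (2.7538 · 2.0817) = 1.5 / 5.7325 = 0.2617
  r[C,C] = 1 (diagonal).

R is symmetric with unit diagonal. Assembling:

R = [[1, -0.0721, 0.6999],
 [-0.0721, 1, 0.2617],
 [0.6999, 0.2617, 1]]


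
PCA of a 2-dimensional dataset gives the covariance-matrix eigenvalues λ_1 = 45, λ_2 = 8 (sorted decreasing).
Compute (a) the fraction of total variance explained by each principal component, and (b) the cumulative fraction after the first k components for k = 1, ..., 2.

Step 1 — total variance = trace(Sigma) = Σ λ_i = 45 + 8 = 53.

Step 2 — fraction explained by component i = λ_i / Σ λ:
  PC1: 45/53 = 0.8491
  PC2: 8/53 = 0.1509

Step 3 — cumulative fraction after k components = (λ_1 + ... + λ_k) / Σ λ:
  k = 1: 45/53 = 0.8491
  k = 2: (45 + 8)/53 = 53/53 = 1

Summary (fraction, with percent):

explained: PC1 0.8491 (84.91%), PC2 0.1509 (15.09%);  cumulative: 0.8491, 1
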